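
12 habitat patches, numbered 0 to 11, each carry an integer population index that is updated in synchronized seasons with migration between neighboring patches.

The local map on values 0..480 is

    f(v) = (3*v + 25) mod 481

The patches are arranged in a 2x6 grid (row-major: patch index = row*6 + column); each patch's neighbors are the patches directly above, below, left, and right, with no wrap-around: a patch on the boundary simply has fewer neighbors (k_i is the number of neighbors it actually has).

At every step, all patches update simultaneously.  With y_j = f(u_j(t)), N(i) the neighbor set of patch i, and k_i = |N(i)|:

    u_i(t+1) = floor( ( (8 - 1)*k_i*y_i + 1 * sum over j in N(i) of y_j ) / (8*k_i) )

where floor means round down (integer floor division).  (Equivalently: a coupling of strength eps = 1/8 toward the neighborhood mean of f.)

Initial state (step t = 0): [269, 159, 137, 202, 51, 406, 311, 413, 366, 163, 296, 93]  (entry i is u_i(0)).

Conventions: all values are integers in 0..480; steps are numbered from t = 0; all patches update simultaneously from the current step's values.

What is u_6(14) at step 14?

Answer: u_6(14) = 227

Derivation:
t=0: [269, 159, 137, 202, 51, 406, 311, 413, 366, 163, 296, 93]
t=1: [338, 63, 395, 158, 191, 276, 458, 291, 173, 59, 399, 310]
t=2: [108, 218, 229, 39, 129, 362, 413, 394, 91, 190, 260, 454]
t=3: [336, 207, 228, 155, 386, 182, 301, 247, 285, 131, 323, 401]
t=4: [100, 168, 223, 44, 198, 109, 413, 291, 387, 384, 65, 240]
t=5: [306, 81, 204, 160, 151, 333, 310, 388, 231, 213, 218, 266]
t=6: [450, 269, 158, 55, 430, 105, 457, 239, 230, 179, 215, 315]
t=7: [410, 335, 48, 185, 338, 320, 421, 270, 219, 96, 183, 40]
t=8: [281, 93, 163, 109, 76, 34, 325, 334, 210, 290, 103, 134]
t=9: [360, 286, 63, 337, 255, 153, 61, 78, 173, 398, 337, 402]
t=10: [163, 377, 209, 97, 276, 38, 207, 254, 85, 233, 99, 240]
t=11: [51, 191, 182, 309, 357, 161, 165, 294, 275, 250, 318, 259]
t=12: [165, 131, 118, 433, 138, 52, 71, 394, 356, 292, 46, 283]
t=13: [75, 393, 369, 368, 413, 210, 226, 247, 158, 394, 194, 365]
t=14: [247, 241, 166, 176, 283, 181, 227, 269, 44, 227, 139, 157]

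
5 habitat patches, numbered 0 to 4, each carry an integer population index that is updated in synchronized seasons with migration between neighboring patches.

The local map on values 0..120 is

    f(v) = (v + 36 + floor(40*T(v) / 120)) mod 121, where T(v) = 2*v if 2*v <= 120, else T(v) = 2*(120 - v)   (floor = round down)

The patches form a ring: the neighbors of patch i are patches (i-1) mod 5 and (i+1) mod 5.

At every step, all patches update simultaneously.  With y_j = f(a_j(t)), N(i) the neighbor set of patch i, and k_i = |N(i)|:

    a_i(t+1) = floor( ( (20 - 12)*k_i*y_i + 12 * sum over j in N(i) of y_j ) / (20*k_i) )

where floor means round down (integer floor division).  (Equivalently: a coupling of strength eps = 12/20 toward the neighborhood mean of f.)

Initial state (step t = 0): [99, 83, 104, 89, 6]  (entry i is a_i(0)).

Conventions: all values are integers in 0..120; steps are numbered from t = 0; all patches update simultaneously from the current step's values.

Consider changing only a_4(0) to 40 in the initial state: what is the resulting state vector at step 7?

Simulating step by step:
t=0: [99, 83, 104, 89, 40]
t=1: [48, 25, 25, 48, 56]
t=2: [71, 88, 88, 71, 72]
t=3: [20, 22, 22, 20, 18]
t=4: [69, 71, 71, 69, 67]
t=5: [17, 18, 18, 17, 17]
t=6: [64, 65, 65, 64, 64]
t=7: [16, 16, 16, 16, 16]

Answer: [16, 16, 16, 16, 16]
Key observation: This trace re-runs the system from the modified initial state.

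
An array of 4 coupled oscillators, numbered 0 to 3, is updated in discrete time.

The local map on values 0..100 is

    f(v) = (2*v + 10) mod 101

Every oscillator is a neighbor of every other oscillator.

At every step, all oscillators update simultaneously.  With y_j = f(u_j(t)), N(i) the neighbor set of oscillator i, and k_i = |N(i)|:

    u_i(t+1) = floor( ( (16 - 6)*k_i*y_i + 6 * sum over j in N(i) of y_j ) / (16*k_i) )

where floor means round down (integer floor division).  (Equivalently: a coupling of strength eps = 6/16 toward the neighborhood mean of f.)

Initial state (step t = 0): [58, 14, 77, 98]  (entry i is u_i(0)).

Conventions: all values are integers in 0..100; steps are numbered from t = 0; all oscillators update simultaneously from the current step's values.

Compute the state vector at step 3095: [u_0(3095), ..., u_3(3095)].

Answer: [65, 72, 83, 55]
Key observation: The state at step 35, [65, 72, 83, 55], reappears at step 40: the system is in a cycle of period 5 from step 35 on.  Therefore the state at step 3095 equals the state at step 35 + ((3095 - 35) mod 5) = 35, which is [65, 72, 83, 55].

Derivation:
t=0: [58, 14, 77, 98]
t=1: [28, 35, 47, 18]
t=2: [57, 64, 25, 47]
t=3: [26, 33, 45, 16]
t=4: [66, 73, 85, 56]
t=5: [45, 52, 64, 35]
t=6: [78, 35, 47, 68]
t=7: [56, 64, 25, 46]
t=8: [25, 33, 44, 15]
t=9: [64, 72, 83, 54]
t=10: [41, 49, 60, 31]
t=11: [71, 28, 39, 61]
t=12: [55, 62, 73, 45]
t=13: [35, 42, 53, 75]
t=14: [71, 78, 38, 60]
t=15: [54, 61, 71, 43]
t=16: [32, 39, 49, 72]
t=17: [64, 71, 31, 54]
t=18: [40, 47, 58, 30]
t=19: [68, 25, 36, 58]
t=20: [49, 56, 67, 39]
t=21: [23, 30, 41, 63]
t=22: [59, 66, 77, 49]
t=23: [30, 37, 48, 20]
t=24: [61, 68, 28, 51]
t=25: [34, 41, 52, 24]
t=26: [69, 76, 36, 59]
t=27: [50, 57, 68, 40]
t=28: [25, 32, 43, 65]
t=29: [63, 70, 81, 53]
t=30: [38, 45, 56, 28]
t=31: [77, 84, 44, 67]
t=32: [66, 73, 84, 56]
t=33: [44, 51, 62, 34]
t=34: [76, 33, 44, 66]
t=35: [65, 72, 83, 55]
t=36: [42, 49, 60, 32]
t=37: [72, 29, 40, 62]
t=38: [57, 64, 75, 47]
t=39: [26, 33, 44, 16]
t=40: [65, 72, 83, 55]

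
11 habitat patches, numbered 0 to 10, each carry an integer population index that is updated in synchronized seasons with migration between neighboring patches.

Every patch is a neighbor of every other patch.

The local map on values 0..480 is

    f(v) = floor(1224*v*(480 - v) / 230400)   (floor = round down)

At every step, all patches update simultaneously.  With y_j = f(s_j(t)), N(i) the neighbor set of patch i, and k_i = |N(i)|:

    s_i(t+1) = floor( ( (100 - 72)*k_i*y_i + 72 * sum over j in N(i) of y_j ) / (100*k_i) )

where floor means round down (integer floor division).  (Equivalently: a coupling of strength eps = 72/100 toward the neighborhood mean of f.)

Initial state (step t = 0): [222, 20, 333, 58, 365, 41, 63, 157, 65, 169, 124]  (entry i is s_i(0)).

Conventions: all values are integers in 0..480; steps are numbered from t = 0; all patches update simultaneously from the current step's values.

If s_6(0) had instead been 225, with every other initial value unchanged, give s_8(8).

Simulating step by step:
t=0: [222, 20, 333, 58, 365, 41, 225, 157, 65, 169, 124]
t=1: [227, 174, 218, 191, 210, 184, 227, 220, 194, 222, 213]
t=2: [299, 294, 299, 297, 298, 296, 299, 299, 297, 299, 299]
t=3: [287, 288, 287, 287, 287, 287, 287, 287, 287, 287, 287]
t=4: [293, 293, 293, 293, 293, 293, 293, 293, 293, 293, 293]
t=5: [291, 291, 291, 291, 291, 291, 291, 291, 291, 291, 291]
t=6: [292, 292, 292, 292, 292, 292, 292, 292, 292, 292, 292]
t=7: [291, 291, 291, 291, 291, 291, 291, 291, 291, 291, 291]
t=8: [292, 292, 292, 292, 292, 292, 292, 292, 292, 292, 292]

Answer: s_8(8) = 292
Key observation: This trace re-runs the system from the modified initial state.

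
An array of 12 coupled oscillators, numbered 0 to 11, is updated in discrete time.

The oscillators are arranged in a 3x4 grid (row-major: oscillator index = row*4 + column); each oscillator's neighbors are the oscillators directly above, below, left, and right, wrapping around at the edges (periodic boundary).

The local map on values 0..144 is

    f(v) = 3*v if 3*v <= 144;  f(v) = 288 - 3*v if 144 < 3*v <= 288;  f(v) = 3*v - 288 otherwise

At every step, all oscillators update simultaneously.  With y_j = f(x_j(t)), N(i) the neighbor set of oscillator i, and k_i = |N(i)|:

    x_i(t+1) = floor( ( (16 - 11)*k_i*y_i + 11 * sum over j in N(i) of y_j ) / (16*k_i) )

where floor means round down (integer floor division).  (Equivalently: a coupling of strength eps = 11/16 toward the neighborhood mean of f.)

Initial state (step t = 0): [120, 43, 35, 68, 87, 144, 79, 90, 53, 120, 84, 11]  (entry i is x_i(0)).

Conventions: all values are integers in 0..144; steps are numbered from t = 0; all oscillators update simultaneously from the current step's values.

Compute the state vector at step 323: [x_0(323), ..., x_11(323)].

Simulating step by step:
t=0: [120, 43, 35, 68, 87, 144, 79, 90, 53, 120, 84, 11]
t=1: [85, 107, 84, 65, 70, 92, 68, 39, 75, 97, 56, 56]
t=2: [56, 24, 67, 81, 63, 37, 75, 101, 59, 40, 79, 105]
t=3: [93, 97, 66, 56, 92, 95, 65, 44, 97, 96, 66, 46]
t=4: [26, 18, 80, 100, 29, 19, 83, 103, 28, 17, 83, 102]
t=5: [65, 57, 39, 32, 68, 57, 40, 33, 66, 56, 39, 32]
t=6: [95, 113, 113, 99, 94, 112, 114, 99, 95, 113, 114, 99]
t=7: [12, 42, 44, 15, 12, 42, 44, 16, 12, 42, 45, 15]
t=8: [53, 111, 116, 58, 53, 111, 117, 59, 53, 112, 116, 59]
t=9: [111, 62, 67, 106, 111, 63, 67, 106, 111, 62, 67, 105]
t=10: [52, 89, 79, 41, 51, 88, 79, 41, 51, 89, 79, 41]
t=11: [112, 45, 58, 112, 113, 46, 58, 112, 112, 46, 58, 112]
t=12: [63, 117, 106, 59, 64, 118, 106, 59, 63, 117, 106, 59]
t=13: [94, 64, 49, 95, 94, 63, 50, 94, 94, 64, 49, 95]
t=14: [20, 88, 109, 27, 21, 88, 109, 27, 20, 88, 109, 27]
t=15: [57, 32, 43, 70, 58, 33, 43, 70, 57, 32, 43, 70]
t=16: [106, 105, 114, 93, 106, 105, 115, 92, 106, 105, 114, 93]
t=17: [25, 32, 42, 20, 26, 32, 43, 21, 25, 32, 42, 20]
t=18: [76, 97, 110, 74, 77, 98, 110, 75, 76, 97, 110, 74]
t=19: [50, 20, 39, 60, 50, 19, 39, 59, 50, 20, 39, 60]
t=20: [119, 82, 105, 115, 119, 82, 105, 115, 119, 82, 105, 115]
t=21: [62, 44, 34, 53, 62, 44, 34, 53, 62, 44, 34, 53]
t=22: [111, 121, 111, 119, 111, 121, 111, 119, 111, 121, 111, 119]
t=23: [54, 64, 54, 60, 54, 64, 54, 60, 54, 64, 54, 60]
t=24: [117, 106, 117, 114, 117, 106, 117, 114, 117, 106, 117, 114]
t=25: [55, 41, 55, 57, 55, 41, 55, 57, 55, 41, 55, 57]
t=26: [121, 123, 121, 119, 121, 123, 121, 119, 121, 123, 121, 119]
t=27: [75, 78, 75, 71, 75, 78, 75, 71, 75, 78, 75, 71]
t=28: [63, 57, 63, 70, 63, 57, 63, 70, 63, 57, 63, 70]
t=29: [98, 110, 98, 85, 98, 110, 98, 85, 98, 110, 98, 85]
t=30: [16, 29, 16, 23, 16, 29, 16, 23, 16, 29, 16, 23]
t=31: [58, 73, 58, 61, 58, 73, 58, 61, 58, 73, 58, 61]
t=32: [104, 84, 104, 108, 104, 84, 104, 108, 104, 84, 104, 108]
t=33: [28, 31, 28, 31, 28, 31, 28, 31, 28, 31, 28, 31]
t=34: [87, 89, 87, 89, 87, 89, 87, 89, 87, 89, 87, 89]
t=35: [24, 23, 24, 23, 24, 23, 24, 23, 24, 23, 24, 23]
t=36: [70, 70, 70, 70, 70, 70, 70, 70, 70, 70, 70, 70]
t=37: [78, 78, 78, 78, 78, 78, 78, 78, 78, 78, 78, 78]
t=38: [54, 54, 54, 54, 54, 54, 54, 54, 54, 54, 54, 54]
t=39: [126, 126, 126, 126, 126, 126, 126, 126, 126, 126, 126, 126]
t=40: [90, 90, 90, 90, 90, 90, 90, 90, 90, 90, 90, 90]
t=41: [18, 18, 18, 18, 18, 18, 18, 18, 18, 18, 18, 18]
t=42: [54, 54, 54, 54, 54, 54, 54, 54, 54, 54, 54, 54]

Answer: [126, 126, 126, 126, 126, 126, 126, 126, 126, 126, 126, 126]
Key observation: The state at step 38, [54, 54, 54, 54, 54, 54, 54, 54, 54, 54, 54, 54], reappears at step 42: the system is in a cycle of period 4 from step 38 on.  Therefore the state at step 323 equals the state at step 38 + ((323 - 38) mod 4) = 39, which is [126, 126, 126, 126, 126, 126, 126, 126, 126, 126, 126, 126].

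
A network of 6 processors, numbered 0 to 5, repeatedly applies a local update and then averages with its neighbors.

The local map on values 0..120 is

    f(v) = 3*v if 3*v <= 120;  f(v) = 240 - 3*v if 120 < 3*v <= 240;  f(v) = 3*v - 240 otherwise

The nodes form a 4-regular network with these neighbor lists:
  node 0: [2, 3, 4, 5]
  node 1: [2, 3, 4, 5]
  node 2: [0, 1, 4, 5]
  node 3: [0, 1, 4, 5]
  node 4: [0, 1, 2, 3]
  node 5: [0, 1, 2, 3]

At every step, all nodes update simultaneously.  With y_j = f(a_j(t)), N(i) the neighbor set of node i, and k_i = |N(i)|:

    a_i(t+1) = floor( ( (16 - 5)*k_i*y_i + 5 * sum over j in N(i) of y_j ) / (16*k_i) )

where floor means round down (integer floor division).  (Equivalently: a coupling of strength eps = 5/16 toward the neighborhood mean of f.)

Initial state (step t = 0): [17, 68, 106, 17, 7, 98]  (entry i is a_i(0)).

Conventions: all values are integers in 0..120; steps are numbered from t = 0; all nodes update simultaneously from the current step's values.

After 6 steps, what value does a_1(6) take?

Answer: a_1(6) = 66

Derivation:
t=0: [17, 68, 106, 17, 7, 98]
t=1: [51, 40, 66, 47, 31, 54]
t=2: [84, 106, 58, 97, 91, 80]
t=3: [19, 65, 54, 44, 38, 16]
t=4: [66, 58, 74, 94, 100, 55]
t=5: [44, 60, 31, 47, 54, 64]
t=6: [99, 66, 86, 91, 81, 61]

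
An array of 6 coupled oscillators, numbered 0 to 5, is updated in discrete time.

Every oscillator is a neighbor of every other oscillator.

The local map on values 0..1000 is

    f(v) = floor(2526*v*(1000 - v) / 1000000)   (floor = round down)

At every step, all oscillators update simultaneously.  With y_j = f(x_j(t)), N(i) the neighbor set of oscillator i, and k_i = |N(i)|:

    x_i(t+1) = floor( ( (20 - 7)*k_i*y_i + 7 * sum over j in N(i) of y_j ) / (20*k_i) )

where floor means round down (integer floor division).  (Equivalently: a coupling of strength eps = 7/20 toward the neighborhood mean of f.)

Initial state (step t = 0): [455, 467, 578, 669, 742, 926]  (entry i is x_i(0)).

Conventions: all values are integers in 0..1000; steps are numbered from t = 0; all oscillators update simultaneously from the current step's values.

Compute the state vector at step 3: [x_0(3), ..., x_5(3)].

Answer: [599, 599, 599, 597, 596, 610]

Derivation:
t=0: [455, 467, 578, 669, 742, 926]
t=1: [579, 580, 573, 540, 496, 316]
t=2: [612, 612, 614, 619, 621, 571]
t=3: [599, 599, 599, 597, 596, 610]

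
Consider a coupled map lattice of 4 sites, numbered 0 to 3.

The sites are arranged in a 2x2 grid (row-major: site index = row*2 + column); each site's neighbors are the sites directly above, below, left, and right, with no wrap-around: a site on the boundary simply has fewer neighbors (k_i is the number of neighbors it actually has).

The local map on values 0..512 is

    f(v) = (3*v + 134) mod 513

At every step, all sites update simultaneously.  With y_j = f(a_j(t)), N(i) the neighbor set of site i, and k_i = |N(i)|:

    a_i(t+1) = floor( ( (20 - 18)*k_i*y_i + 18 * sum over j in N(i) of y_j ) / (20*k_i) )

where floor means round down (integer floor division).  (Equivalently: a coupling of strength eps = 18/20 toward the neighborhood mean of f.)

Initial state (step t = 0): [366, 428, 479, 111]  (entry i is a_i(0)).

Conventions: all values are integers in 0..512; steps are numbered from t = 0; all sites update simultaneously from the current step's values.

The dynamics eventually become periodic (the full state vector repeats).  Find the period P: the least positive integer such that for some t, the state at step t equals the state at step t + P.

Simulating step by step:
t=0: [366, 428, 479, 111]
t=1: [211, 342, 306, 237]
t=2: [97, 277, 266, 105]
t=3: [434, 438, 435, 436]
t=4: [416, 413, 413, 417]
t=5: [347, 356, 356, 348]
t=6: [173, 153, 153, 173]
t=7: [86, 134, 134, 86]
t=8: [59, 355, 355, 59]
t=9: [186, 297, 297, 186]
t=10: [478, 212, 212, 478]
t=11: [234, 51, 51, 234]
t=12: [290, 319, 319, 290]
t=13: [107, 448, 448, 107]
t=14: [452, 454, 454, 452]
t=15: [469, 464, 464, 469]
t=16: [450, 51, 51, 450]
t=17: [304, 440, 440, 304]
t=18: [387, 60, 60, 387]
t=19: [309, 273, 273, 309]
t=20: [399, 75, 75, 399]
t=21: [353, 310, 310, 353]
t=22: [50, 154, 154, 50]
t=23: [103, 263, 263, 103]
t=24: [413, 439, 439, 413]
t=25: [417, 354, 354, 417]
t=26: [188, 340, 340, 188]
t=27: [133, 179, 179, 133]
t=28: [144, 33, 33, 144]
t=29: [215, 71, 71, 215]
t=30: [338, 274, 274, 338]
t=31: [410, 154, 154, 410]
t=32: [108, 312, 312, 108]
t=33: [85, 416, 416, 85]
t=34: [359, 385, 385, 359]
t=35: [255, 192, 192, 255]
t=36: [215, 367, 367, 215]
t=37: [214, 260, 260, 214]
t=38: [387, 276, 276, 387]
t=39: [431, 287, 287, 431]
t=40: [473, 409, 409, 473]
t=41: [302, 46, 46, 302]
t=42: [246, 39, 39, 246]
t=43: [261, 348, 348, 261]
t=44: [177, 378, 378, 177]
t=45: [233, 161, 161, 233]
t=46: [125, 298, 298, 125]
t=47: [52, 458, 458, 52]
t=48: [462, 309, 309, 462]
t=49: [80, 448, 448, 80]
t=50: [444, 381, 381, 444]
t=51: [269, 421, 421, 269]
t=52: [376, 422, 422, 376]
t=53: [360, 249, 249, 360]
t=54: [350, 206, 206, 350]
t=55: [230, 166, 166, 230]
t=56: [138, 291, 291, 138]
t=57: [448, 80, 80, 448]
t=58: [381, 444, 444, 381]
t=59: [421, 269, 269, 421]
t=60: [422, 376, 376, 422]
t=61: [249, 360, 360, 249]
t=62: [206, 350, 350, 206]
t=63: [166, 230, 230, 166]
t=64: [291, 138, 138, 291]
t=65: [80, 448, 448, 80]

Answer: 16
Key observation: The state at step 49, [80, 448, 448, 80], reappears at step 65 — and no state repeats earlier — so the cycle the system enters has period 16.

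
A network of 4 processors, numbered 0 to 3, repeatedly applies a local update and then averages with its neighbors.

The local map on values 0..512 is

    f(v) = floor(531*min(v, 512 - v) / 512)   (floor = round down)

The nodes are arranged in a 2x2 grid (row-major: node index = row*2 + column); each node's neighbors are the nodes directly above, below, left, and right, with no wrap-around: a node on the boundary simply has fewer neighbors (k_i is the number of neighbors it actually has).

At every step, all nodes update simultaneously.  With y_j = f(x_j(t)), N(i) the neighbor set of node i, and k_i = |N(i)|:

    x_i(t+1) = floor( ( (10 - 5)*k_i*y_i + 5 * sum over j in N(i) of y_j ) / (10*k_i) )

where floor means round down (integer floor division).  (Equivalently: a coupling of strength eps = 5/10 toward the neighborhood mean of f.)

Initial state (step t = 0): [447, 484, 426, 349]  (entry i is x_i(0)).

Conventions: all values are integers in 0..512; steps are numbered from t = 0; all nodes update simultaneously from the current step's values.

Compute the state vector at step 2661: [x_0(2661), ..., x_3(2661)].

Simulating step by step:
t=0: [447, 484, 426, 349]
t=1: [63, 73, 103, 114]
t=2: [77, 83, 98, 104]
t=3: [86, 89, 97, 100]
t=4: [92, 94, 98, 99]
t=5: [97, 97, 99, 100]
t=6: [100, 100, 101, 102]
t=7: [103, 103, 104, 104]
t=8: [106, 106, 106, 106]
t=9: [109, 109, 109, 109]
t=10: [113, 113, 113, 113]
t=11: [117, 117, 117, 117]
t=12: [121, 121, 121, 121]
t=13: [125, 125, 125, 125]
t=14: [129, 129, 129, 129]
t=15: [133, 133, 133, 133]
t=16: [137, 137, 137, 137]
t=17: [142, 142, 142, 142]
t=18: [147, 147, 147, 147]
t=19: [152, 152, 152, 152]
t=20: [157, 157, 157, 157]
t=21: [162, 162, 162, 162]
t=22: [168, 168, 168, 168]
t=23: [174, 174, 174, 174]
t=24: [180, 180, 180, 180]
t=25: [186, 186, 186, 186]
t=26: [192, 192, 192, 192]
t=27: [199, 199, 199, 199]
t=28: [206, 206, 206, 206]
t=29: [213, 213, 213, 213]
t=30: [220, 220, 220, 220]
t=31: [228, 228, 228, 228]
t=32: [236, 236, 236, 236]
t=33: [244, 244, 244, 244]
t=34: [253, 253, 253, 253]
t=35: [262, 262, 262, 262]
t=36: [259, 259, 259, 259]
t=37: [262, 262, 262, 262]

Answer: [262, 262, 262, 262]
Key observation: The state at step 35, [262, 262, 262, 262], reappears at step 37: the system is in a cycle of period 2 from step 35 on.  Therefore the state at step 2661 equals the state at step 35 + ((2661 - 35) mod 2) = 35, which is [262, 262, 262, 262].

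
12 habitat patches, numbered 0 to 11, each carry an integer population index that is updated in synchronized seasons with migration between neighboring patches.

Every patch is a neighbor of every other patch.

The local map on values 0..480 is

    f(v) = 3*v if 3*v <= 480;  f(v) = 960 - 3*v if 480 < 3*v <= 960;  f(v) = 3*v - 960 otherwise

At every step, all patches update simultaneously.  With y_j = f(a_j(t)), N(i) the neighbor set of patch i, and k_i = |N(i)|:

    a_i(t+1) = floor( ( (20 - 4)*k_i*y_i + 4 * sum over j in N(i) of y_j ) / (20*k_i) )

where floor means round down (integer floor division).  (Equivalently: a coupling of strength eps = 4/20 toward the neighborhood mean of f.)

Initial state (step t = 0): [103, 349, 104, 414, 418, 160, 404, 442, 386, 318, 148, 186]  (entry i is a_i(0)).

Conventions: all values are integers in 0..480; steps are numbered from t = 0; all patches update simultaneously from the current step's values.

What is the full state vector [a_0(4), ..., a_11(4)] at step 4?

Answer: [223, 314, 260, 136, 80, 204, 181, 80, 385, 103, 272, 239]

Derivation:
t=0: [103, 349, 104, 414, 418, 160, 404, 442, 386, 318, 148, 186]
t=1: [303, 130, 306, 282, 292, 437, 259, 348, 217, 67, 409, 376]
t=2: [80, 345, 73, 129, 106, 315, 183, 106, 282, 197, 249, 172]
t=3: [244, 115, 228, 359, 305, 68, 378, 305, 145, 345, 223, 403]
t=4: [223, 314, 260, 136, 80, 204, 181, 80, 385, 103, 272, 239]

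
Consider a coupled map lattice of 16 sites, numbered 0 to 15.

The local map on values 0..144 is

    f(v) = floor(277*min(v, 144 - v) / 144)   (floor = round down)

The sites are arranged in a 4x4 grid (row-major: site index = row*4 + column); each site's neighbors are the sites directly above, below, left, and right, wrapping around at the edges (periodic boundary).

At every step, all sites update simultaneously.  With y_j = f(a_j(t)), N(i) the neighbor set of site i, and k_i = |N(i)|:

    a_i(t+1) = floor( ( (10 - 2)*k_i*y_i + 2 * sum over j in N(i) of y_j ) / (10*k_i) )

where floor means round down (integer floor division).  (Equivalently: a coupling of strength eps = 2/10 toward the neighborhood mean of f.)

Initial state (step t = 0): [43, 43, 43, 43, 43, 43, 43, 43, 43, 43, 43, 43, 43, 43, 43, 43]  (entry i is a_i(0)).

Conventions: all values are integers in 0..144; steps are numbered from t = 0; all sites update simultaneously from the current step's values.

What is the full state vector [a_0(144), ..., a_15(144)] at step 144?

Answer: [55, 55, 55, 55, 55, 55, 55, 55, 55, 55, 55, 55, 55, 55, 55, 55]
Key observation: The state at step 6, [84, 84, 84, 84, 84, 84, 84, 84, 84, 84, 84, 84, 84, 84, 84, 84], reappears at step 14: the system is in a cycle of period 8 from step 6 on.  Therefore the state at step 144 equals the state at step 6 + ((144 - 6) mod 8) = 8, which is [55, 55, 55, 55, 55, 55, 55, 55, 55, 55, 55, 55, 55, 55, 55, 55].

Derivation:
t=0: [43, 43, 43, 43, 43, 43, 43, 43, 43, 43, 43, 43, 43, 43, 43, 43]
t=1: [82, 82, 82, 82, 82, 82, 82, 82, 82, 82, 82, 82, 82, 82, 82, 82]
t=2: [119, 119, 119, 119, 119, 119, 119, 119, 119, 119, 119, 119, 119, 119, 119, 119]
t=3: [48, 48, 48, 48, 48, 48, 48, 48, 48, 48, 48, 48, 48, 48, 48, 48]
t=4: [92, 92, 92, 92, 92, 92, 92, 92, 92, 92, 92, 92, 92, 92, 92, 92]
t=5: [100, 100, 100, 100, 100, 100, 100, 100, 100, 100, 100, 100, 100, 100, 100, 100]
t=6: [84, 84, 84, 84, 84, 84, 84, 84, 84, 84, 84, 84, 84, 84, 84, 84]
t=7: [115, 115, 115, 115, 115, 115, 115, 115, 115, 115, 115, 115, 115, 115, 115, 115]
t=8: [55, 55, 55, 55, 55, 55, 55, 55, 55, 55, 55, 55, 55, 55, 55, 55]
t=9: [105, 105, 105, 105, 105, 105, 105, 105, 105, 105, 105, 105, 105, 105, 105, 105]
t=10: [75, 75, 75, 75, 75, 75, 75, 75, 75, 75, 75, 75, 75, 75, 75, 75]
t=11: [132, 132, 132, 132, 132, 132, 132, 132, 132, 132, 132, 132, 132, 132, 132, 132]
t=12: [23, 23, 23, 23, 23, 23, 23, 23, 23, 23, 23, 23, 23, 23, 23, 23]
t=13: [44, 44, 44, 44, 44, 44, 44, 44, 44, 44, 44, 44, 44, 44, 44, 44]
t=14: [84, 84, 84, 84, 84, 84, 84, 84, 84, 84, 84, 84, 84, 84, 84, 84]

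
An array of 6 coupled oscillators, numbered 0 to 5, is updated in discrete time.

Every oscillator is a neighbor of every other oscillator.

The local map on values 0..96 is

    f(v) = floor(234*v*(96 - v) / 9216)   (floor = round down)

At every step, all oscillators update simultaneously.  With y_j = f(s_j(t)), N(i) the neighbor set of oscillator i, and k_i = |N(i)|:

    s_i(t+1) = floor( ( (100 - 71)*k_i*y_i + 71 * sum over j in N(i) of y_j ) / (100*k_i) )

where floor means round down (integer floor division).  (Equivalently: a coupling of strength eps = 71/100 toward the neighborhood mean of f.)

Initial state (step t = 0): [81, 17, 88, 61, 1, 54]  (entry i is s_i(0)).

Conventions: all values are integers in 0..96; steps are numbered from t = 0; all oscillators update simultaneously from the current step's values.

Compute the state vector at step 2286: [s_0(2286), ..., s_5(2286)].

Answer: [56, 56, 56, 56, 56, 56]
Key observation: The state at step 6, [56, 56, 56, 56, 56, 56], reappears at step 7: the system is in a cycle of period 1 from step 6 on.  Therefore the state at step 2286 equals the state at step 6 + ((2286 - 6) mod 1) = 6, which is [56, 56, 56, 56, 56, 56].

Derivation:
t=0: [81, 17, 88, 61, 1, 54]
t=1: [31, 32, 30, 35, 27, 35]
t=2: [51, 51, 51, 51, 50, 51]
t=3: [58, 58, 58, 58, 58, 58]
t=4: [55, 55, 55, 55, 55, 55]
t=5: [57, 57, 57, 57, 57, 57]
t=6: [56, 56, 56, 56, 56, 56]
t=7: [56, 56, 56, 56, 56, 56]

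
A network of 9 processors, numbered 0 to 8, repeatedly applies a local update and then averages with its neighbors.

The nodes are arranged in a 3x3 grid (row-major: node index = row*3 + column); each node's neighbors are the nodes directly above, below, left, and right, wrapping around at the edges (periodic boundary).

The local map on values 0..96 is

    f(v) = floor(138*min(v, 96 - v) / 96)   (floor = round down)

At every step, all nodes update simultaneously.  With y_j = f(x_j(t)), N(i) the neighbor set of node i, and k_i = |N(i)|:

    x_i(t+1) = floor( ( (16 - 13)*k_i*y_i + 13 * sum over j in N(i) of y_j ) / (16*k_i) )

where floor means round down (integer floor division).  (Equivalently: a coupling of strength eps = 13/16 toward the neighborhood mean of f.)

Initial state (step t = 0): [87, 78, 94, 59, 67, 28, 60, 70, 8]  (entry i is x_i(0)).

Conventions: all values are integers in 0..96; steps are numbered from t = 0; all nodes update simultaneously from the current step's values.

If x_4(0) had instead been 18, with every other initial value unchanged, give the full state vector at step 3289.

Simulating step by step:
t=0: [87, 78, 94, 59, 18, 28, 60, 70, 8]
t=1: [28, 20, 18, 35, 36, 25, 32, 29, 28]
t=2: [37, 37, 33, 44, 40, 40, 43, 41, 37]
t=3: [55, 53, 52, 58, 57, 55, 57, 56, 55]
t=4: [58, 58, 59, 56, 57, 57, 56, 57, 58]
t=5: [55, 54, 54, 55, 55, 55, 55, 55, 55]
t=6: [58, 58, 58, 58, 58, 58, 58, 58, 58]
t=7: [54, 54, 54, 54, 54, 54, 54, 54, 54]
t=8: [60, 60, 60, 60, 60, 60, 60, 60, 60]
t=9: [51, 51, 51, 51, 51, 51, 51, 51, 51]
t=10: [64, 64, 64, 64, 64, 64, 64, 64, 64]
t=11: [46, 46, 46, 46, 46, 46, 46, 46, 46]
t=12: [66, 66, 66, 66, 66, 66, 66, 66, 66]
t=13: [43, 43, 43, 43, 43, 43, 43, 43, 43]
t=14: [61, 61, 61, 61, 61, 61, 61, 61, 61]
t=15: [50, 50, 50, 50, 50, 50, 50, 50, 50]
t=16: [66, 66, 66, 66, 66, 66, 66, 66, 66]

Answer: [43, 43, 43, 43, 43, 43, 43, 43, 43]
Key observation: The state at step 12, [66, 66, 66, 66, 66, 66, 66, 66, 66], reappears at step 16: the system is in a cycle of period 4 from step 12 on.  Therefore the state at step 3289 equals the state at step 12 + ((3289 - 12) mod 4) = 13, which is [43, 43, 43, 43, 43, 43, 43, 43, 43].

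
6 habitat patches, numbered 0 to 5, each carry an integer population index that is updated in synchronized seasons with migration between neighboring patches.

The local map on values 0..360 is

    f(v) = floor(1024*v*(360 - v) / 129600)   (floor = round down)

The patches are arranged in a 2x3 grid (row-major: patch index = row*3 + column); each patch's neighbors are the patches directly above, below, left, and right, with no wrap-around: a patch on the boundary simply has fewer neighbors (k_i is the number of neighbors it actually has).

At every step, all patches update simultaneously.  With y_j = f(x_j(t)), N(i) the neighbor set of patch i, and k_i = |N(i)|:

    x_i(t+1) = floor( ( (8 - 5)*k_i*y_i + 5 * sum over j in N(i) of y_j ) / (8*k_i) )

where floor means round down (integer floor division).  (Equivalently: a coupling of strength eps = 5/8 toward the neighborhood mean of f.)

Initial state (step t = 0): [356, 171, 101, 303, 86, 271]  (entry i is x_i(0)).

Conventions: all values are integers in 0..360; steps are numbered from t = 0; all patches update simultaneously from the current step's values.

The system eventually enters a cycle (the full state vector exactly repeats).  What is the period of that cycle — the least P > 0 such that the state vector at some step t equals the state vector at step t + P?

Answer: 2
Key observation: The state at step 13, [232, 232, 232, 232, 232, 232], reappears at step 15 — and no state repeats earlier — so the cycle the system enters has period 2.

Derivation:
t=0: [356, 171, 101, 303, 86, 271]
t=1: [126, 179, 216, 112, 190, 193]
t=2: [235, 248, 250, 234, 247, 251]
t=3: [227, 221, 217, 228, 221, 217]
t=4: [238, 241, 244, 238, 241, 244]
t=5: [228, 226, 223, 228, 226, 223]
t=6: [237, 239, 240, 237, 239, 240]
t=7: [229, 228, 227, 229, 228, 227]
t=8: [237, 237, 237, 237, 237, 237]
t=9: [230, 230, 230, 230, 230, 230]
t=10: [236, 236, 236, 236, 236, 236]
t=11: [231, 231, 231, 231, 231, 231]
t=12: [235, 235, 235, 235, 235, 235]
t=13: [232, 232, 232, 232, 232, 232]
t=14: [234, 234, 234, 234, 234, 234]
t=15: [232, 232, 232, 232, 232, 232]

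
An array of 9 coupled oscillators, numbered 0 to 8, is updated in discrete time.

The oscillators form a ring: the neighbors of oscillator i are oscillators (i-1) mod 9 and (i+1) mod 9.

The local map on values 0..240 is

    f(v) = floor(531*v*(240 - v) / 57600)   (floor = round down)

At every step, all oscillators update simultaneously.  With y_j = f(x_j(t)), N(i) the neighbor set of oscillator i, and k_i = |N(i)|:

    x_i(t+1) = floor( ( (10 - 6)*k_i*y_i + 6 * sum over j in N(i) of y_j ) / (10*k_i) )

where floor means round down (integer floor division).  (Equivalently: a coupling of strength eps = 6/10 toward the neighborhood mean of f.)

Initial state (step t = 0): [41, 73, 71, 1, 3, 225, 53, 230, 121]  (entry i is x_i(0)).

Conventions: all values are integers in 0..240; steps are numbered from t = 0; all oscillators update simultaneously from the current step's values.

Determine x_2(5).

Simulating step by step:
t=0: [41, 73, 71, 1, 3, 225, 53, 230, 121]
t=1: [103, 100, 78, 35, 12, 41, 52, 75, 81]
t=2: [126, 125, 104, 68, 52, 64, 92, 108, 120]
t=3: [132, 131, 123, 108, 99, 105, 120, 129, 131]
t=4: [131, 131, 131, 130, 129, 130, 131, 131, 131]
t=5: [131, 131, 131, 131, 131, 131, 131, 131, 131]

Answer: x_2(5) = 131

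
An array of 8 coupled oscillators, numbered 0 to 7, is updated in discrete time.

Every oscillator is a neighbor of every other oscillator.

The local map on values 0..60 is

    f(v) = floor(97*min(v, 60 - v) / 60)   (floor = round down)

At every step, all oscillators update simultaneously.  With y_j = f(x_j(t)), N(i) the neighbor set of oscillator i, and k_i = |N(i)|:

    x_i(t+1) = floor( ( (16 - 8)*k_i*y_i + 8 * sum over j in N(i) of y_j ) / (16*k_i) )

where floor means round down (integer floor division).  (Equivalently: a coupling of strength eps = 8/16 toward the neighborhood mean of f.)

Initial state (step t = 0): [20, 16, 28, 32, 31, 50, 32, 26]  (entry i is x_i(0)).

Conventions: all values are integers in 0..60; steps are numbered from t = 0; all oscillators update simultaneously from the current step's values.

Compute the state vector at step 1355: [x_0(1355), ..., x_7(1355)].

Answer: [24, 24, 24, 24, 24, 24, 24, 24]
Key observation: The state at step 13, [35, 35, 35, 35, 35, 35, 35, 35], reappears at step 19: the system is in a cycle of period 6 from step 13 on.  Therefore the state at step 1355 equals the state at step 13 + ((1355 - 13) mod 6) = 17, which is [24, 24, 24, 24, 24, 24, 24, 24].

Derivation:
t=0: [20, 16, 28, 32, 31, 50, 32, 26]
t=1: [34, 31, 40, 40, 40, 28, 40, 39]
t=2: [39, 40, 34, 34, 34, 40, 34, 35]
t=3: [35, 35, 39, 39, 39, 35, 39, 38]
t=4: [37, 37, 34, 34, 34, 37, 34, 35]
t=5: [38, 38, 40, 40, 40, 38, 40, 39]
t=6: [34, 34, 32, 32, 32, 34, 32, 33]
t=7: [42, 42, 44, 44, 44, 42, 44, 43]
t=8: [27, 27, 26, 26, 26, 27, 26, 26]
t=9: [42, 42, 42, 42, 42, 42, 42, 42]
t=10: [29, 29, 29, 29, 29, 29, 29, 29]
t=11: [46, 46, 46, 46, 46, 46, 46, 46]
t=12: [22, 22, 22, 22, 22, 22, 22, 22]
t=13: [35, 35, 35, 35, 35, 35, 35, 35]
t=14: [40, 40, 40, 40, 40, 40, 40, 40]
t=15: [32, 32, 32, 32, 32, 32, 32, 32]
t=16: [45, 45, 45, 45, 45, 45, 45, 45]
t=17: [24, 24, 24, 24, 24, 24, 24, 24]
t=18: [38, 38, 38, 38, 38, 38, 38, 38]
t=19: [35, 35, 35, 35, 35, 35, 35, 35]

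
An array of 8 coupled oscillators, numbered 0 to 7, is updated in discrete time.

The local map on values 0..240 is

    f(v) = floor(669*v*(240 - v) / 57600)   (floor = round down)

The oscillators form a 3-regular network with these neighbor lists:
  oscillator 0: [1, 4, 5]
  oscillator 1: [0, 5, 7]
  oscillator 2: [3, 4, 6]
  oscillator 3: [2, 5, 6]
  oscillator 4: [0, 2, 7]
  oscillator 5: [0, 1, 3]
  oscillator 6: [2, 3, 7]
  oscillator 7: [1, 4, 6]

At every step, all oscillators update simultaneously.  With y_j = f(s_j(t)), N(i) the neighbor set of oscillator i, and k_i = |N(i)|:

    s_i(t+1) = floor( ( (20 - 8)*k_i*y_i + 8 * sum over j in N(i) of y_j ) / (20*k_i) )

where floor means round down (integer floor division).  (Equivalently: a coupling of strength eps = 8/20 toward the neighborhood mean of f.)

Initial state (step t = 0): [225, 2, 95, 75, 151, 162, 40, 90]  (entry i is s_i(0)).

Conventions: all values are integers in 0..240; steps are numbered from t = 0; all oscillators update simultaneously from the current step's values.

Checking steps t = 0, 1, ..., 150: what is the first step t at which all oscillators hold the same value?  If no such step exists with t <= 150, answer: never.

Simulating step by step:
t=0: [225, 2, 95, 75, 151, 162, 40, 90]  (not all equal)
t=1: [64, 48, 147, 138, 140, 112, 116, 127]  (not all equal)
t=2: [136, 125, 160, 163, 157, 152, 165, 157]  (not all equal)
t=3: [161, 162, 147, 146, 152, 156, 145, 151]  (not all equal)
t=4: [148, 148, 157, 157, 154, 151, 158, 154]  (not all equal)
t=5: [157, 157, 151, 151, 153, 155, 150, 153]  (not all equal)
t=6: [151, 151, 155, 155, 153, 152, 155, 153]  (not all equal)
t=7: [155, 155, 153, 153, 154, 155, 153, 154]  (not all equal)
t=8: [153, 153, 153, 153, 153, 153, 153, 153]  (all equal)

Answer: 8
Key observation: Synchronization is absorbing here: once all oscillators are equal they stay equal, and step 8 is the first all-equal step.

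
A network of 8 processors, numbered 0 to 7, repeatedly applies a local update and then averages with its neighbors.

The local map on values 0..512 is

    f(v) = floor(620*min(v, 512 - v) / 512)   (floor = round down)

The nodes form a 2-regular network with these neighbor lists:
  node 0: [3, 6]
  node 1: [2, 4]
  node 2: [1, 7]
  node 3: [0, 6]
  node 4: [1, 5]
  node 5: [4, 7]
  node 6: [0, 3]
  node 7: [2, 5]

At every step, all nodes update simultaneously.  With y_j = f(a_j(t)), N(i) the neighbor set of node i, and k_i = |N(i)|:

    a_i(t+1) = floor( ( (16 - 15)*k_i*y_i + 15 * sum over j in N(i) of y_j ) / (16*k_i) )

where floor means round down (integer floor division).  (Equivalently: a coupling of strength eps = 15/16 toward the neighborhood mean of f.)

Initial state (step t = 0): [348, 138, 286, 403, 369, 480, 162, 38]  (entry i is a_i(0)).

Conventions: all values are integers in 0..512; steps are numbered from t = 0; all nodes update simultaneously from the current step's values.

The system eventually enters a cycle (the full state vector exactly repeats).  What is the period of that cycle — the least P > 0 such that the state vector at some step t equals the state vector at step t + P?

Simulating step by step:
t=0: [348, 138, 286, 403, 369, 480, 162, 38]
t=1: [165, 219, 116, 192, 106, 105, 166, 148]
t=2: [215, 142, 216, 202, 191, 151, 214, 136]
t=3: [252, 241, 173, 258, 179, 196, 252, 217]
t=4: [305, 217, 272, 305, 261, 238, 305, 225]
t=5: [250, 294, 268, 250, 276, 287, 250, 287]
t=6: [302, 288, 269, 302, 268, 278, 302, 282]
t=7: [254, 293, 275, 254, 278, 286, 254, 287]
t=8: [307, 283, 269, 307, 269, 277, 307, 279]
t=9: [248, 292, 280, 248, 281, 287, 248, 288]
t=10: [300, 278, 269, 300, 269, 274, 300, 275]
t=11: [256, 293, 285, 256, 286, 289, 256, 290]
t=12: [310, 272, 266, 310, 267, 270, 310, 271]
t=13: [244, 296, 290, 244, 291, 293, 244, 294]
t=14: [295, 267, 262, 295, 263, 265, 295, 266]
t=15: [262, 301, 296, 262, 297, 299, 262, 300]
t=16: [302, 260, 255, 302, 256, 257, 302, 258]
t=17: [254, 308, 306, 254, 306, 308, 254, 307]
t=18: [307, 248, 247, 307, 247, 248, 307, 248]
t=19: [248, 299, 299, 248, 299, 299, 248, 299]
t=20: [300, 257, 257, 300, 257, 257, 300, 257]
t=21: [256, 308, 308, 256, 308, 308, 256, 308]
t=22: [310, 247, 247, 310, 247, 247, 310, 247]
t=23: [244, 299, 299, 244, 299, 299, 244, 299]
t=24: [295, 257, 257, 295, 257, 257, 295, 257]
t=25: [262, 308, 308, 262, 308, 308, 262, 308]
t=26: [302, 247, 247, 302, 247, 247, 302, 247]
t=27: [254, 299, 299, 254, 299, 299, 254, 299]
t=28: [307, 257, 257, 307, 257, 257, 307, 257]
t=29: [248, 308, 308, 248, 308, 308, 248, 308]
t=30: [300, 247, 247, 300, 247, 247, 300, 247]
t=31: [256, 299, 299, 256, 299, 299, 256, 299]
t=32: [310, 257, 257, 310, 257, 257, 310, 257]
t=33: [244, 308, 308, 244, 308, 308, 244, 308]
t=34: [295, 247, 247, 295, 247, 247, 295, 247]
t=35: [262, 299, 299, 262, 299, 299, 262, 299]
t=36: [302, 257, 257, 302, 257, 257, 302, 257]
t=37: [254, 308, 308, 254, 308, 308, 254, 308]
t=38: [307, 247, 247, 307, 247, 247, 307, 247]
t=39: [248, 299, 299, 248, 299, 299, 248, 299]

Answer: 20
Key observation: The state at step 19, [248, 299, 299, 248, 299, 299, 248, 299], reappears at step 39 — and no state repeats earlier — so the cycle the system enters has period 20.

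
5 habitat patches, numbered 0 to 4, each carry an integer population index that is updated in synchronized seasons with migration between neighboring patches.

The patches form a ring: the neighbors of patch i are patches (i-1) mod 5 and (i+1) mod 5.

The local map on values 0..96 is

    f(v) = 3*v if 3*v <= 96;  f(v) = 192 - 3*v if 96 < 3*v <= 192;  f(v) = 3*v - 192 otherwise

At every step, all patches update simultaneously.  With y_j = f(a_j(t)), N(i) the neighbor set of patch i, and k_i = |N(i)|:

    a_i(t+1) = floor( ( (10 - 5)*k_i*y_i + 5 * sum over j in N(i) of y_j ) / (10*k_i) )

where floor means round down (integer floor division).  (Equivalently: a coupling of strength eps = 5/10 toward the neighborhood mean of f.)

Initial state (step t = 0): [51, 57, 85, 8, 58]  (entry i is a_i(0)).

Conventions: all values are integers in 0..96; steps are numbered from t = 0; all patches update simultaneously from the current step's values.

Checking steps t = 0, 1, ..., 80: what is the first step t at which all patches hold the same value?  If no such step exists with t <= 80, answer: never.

Answer: never
Key observation: The state at step 35 reappears at step 37 — the system is in a cycle of period 2 from step 35 on.  No step 0..37 is synchronized, and the cycle repeats forever, so no step up to 80 (or ever) has all patches equal.

Derivation:
t=0: [51, 57, 85, 8, 58]  (not all equal)
t=1: [29, 36, 42, 32, 24]  (not all equal)
t=2: [82, 80, 78, 82, 81]  (not all equal)
t=3: [51, 48, 46, 50, 52]  (not all equal)
t=4: [40, 47, 49, 43, 38]  (not all equal)
t=5: [68, 54, 51, 62, 72]  (not all equal)
t=6: [19, 27, 28, 18, 16]  (not all equal)
t=7: [60, 75, 75, 60, 51]  (not all equal)
t=8: [24, 27, 27, 24, 25]  (not all equal)
t=9: [75, 78, 78, 75, 73]  (not all equal)
t=10: [33, 39, 39, 33, 30]  (not all equal)
t=11: [87, 79, 79, 87, 91]  (not all equal)
t=12: [66, 51, 51, 66, 75]  (not all equal)
t=13: [21, 30, 30, 21, 19]  (not all equal)
t=14: [68, 83, 83, 68, 60]  (not all equal)
t=15: [23, 45, 45, 23, 12]  (not all equal)
t=16: [57, 60, 60, 57, 52]  (not all equal)
t=17: [22, 14, 14, 22, 28]  (not all equal)
t=18: [64, 48, 48, 64, 75]  (not all equal)
t=19: [20, 36, 36, 20, 16]  (not all equal)
t=20: [63, 78, 78, 63, 54]  (not all equal)
t=21: [19, 32, 32, 19, 16]  (not all equal)
t=22: [64, 86, 86, 64, 52]  (not all equal)
t=23: [25, 49, 49, 25, 18]  (not all equal)
t=24: [62, 52, 52, 62, 64]  (not all equal)
t=25: [12, 28, 28, 12, 3]  (not all equal)
t=26: [41, 72, 72, 41, 22]  (not all equal)
t=27: [57, 35, 35, 57, 67]  (not all equal)
t=28: [34, 70, 70, 34, 15]  (not all equal)
t=29: [60, 36, 36, 60, 67]  (not all equal)
t=30: [29, 66, 66, 29, 10]  (not all equal)
t=31: [52, 26, 26, 52, 58]  (not all equal)
t=32: [42, 67, 67, 42, 27]  (not all equal)
t=33: [55, 23, 23, 55, 73]  (not all equal)
t=34: [37, 58, 58, 37, 27]  (not all equal)
t=35: [65, 33, 33, 65, 81]  (not all equal)
t=36: [37, 70, 70, 37, 27]  (not all equal)
t=37: [65, 33, 33, 65, 81]  (not all equal)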